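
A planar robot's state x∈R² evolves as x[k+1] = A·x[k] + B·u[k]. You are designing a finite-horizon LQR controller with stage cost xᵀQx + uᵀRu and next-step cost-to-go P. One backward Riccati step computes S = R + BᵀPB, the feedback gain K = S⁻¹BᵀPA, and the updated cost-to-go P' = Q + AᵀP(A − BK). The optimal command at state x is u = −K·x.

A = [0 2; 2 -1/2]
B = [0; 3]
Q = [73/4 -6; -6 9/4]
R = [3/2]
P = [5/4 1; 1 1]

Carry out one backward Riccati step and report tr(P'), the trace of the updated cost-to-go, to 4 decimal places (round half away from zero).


BᵀP = [3.0000 3.0000]
S = R + BᵀPB = [3/2] + [9.0000] = [10.5000]
BᵀPA = [6.0000 4.5000]
K = S⁻¹·BᵀPA = [0.5714 0.4286]
A−BK = [0.0000 2.0000; 0.2857 -1.7857]
AᵀP(A−BK) = [0.5714 0.4286; 0.4286 1.3214]
P' = Q + AᵀP(A−BK) = [18.8214 -5.5714; -5.5714 3.5714]
tr(P') = 22.3929

22.3929


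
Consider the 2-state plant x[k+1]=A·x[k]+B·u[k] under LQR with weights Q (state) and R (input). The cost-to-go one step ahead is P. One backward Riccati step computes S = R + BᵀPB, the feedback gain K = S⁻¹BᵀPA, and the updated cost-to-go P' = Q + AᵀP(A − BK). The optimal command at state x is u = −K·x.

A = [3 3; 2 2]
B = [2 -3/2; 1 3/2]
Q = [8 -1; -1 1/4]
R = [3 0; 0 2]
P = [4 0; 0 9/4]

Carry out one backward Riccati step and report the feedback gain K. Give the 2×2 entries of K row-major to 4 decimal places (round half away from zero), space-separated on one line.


1.3514 1.3514 0.0253 0.0253

BᵀP = [8.0000 2.2500; -6.0000 3.3750]
S = R + BᵀPB = [3 0; 0 2] + [18.2500 -8.6250; -8.6250 14.0625] = [21.2500 -8.6250; -8.6250 16.0625]
BᵀPA = [28.5000 28.5000; -11.2500 -11.2500]
K = S⁻¹·BᵀPA = [1.3514 1.3514; 0.0253 0.0253]
A−BK = [0.3351 0.3351; 0.6106 0.6106]
AᵀP(A−BK) = [6.7684 6.7684; 6.7684 6.7684]
P' = Q + AᵀP(A−BK) = [14.7684 5.7684; 5.7684 7.0184]
tr(P') = 21.7869


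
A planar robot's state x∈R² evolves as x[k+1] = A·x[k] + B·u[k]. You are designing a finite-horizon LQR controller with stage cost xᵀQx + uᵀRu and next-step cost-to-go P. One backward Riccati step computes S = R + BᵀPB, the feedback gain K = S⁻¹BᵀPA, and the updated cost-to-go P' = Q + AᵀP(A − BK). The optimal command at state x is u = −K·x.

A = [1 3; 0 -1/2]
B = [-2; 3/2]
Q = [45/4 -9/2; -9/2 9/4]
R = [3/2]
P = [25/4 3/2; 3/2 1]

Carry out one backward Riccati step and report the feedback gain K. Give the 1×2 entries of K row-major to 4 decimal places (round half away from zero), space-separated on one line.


BᵀP = [-10.2500 -1.5000]
S = R + BᵀPB = [3/2] + [18.2500] = [19.7500]
BᵀPA = [-10.2500 -30.0000]
K = S⁻¹·BᵀPA = [-0.5190 -1.5190]
A−BK = [-0.0380 -0.0380; 0.7785 1.7785]
AᵀP(A−BK) = [0.9304 2.4304; 2.4304 6.4304]
P' = Q + AᵀP(A−BK) = [12.1804 -2.0696; -2.0696 8.6804]
tr(P') = 20.8608

-0.5190 -1.5190


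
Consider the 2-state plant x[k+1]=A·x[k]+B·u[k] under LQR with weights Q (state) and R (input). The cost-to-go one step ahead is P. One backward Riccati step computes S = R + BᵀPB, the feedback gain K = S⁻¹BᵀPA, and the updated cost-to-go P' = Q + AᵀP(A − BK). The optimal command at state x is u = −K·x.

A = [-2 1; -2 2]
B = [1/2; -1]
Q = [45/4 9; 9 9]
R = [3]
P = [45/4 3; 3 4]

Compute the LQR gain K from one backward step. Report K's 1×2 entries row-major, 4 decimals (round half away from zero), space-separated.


-0.0367 -0.3486

BᵀP = [2.6250 -2.5000]
S = R + BᵀPB = [3] + [3.8125] = [6.8125]
BᵀPA = [-0.2500 -2.3750]
K = S⁻¹·BᵀPA = [-0.0367 -0.3486]
A−BK = [-1.9817 1.1743; -2.0367 1.6514]
AᵀP(A−BK) = [84.9908 -56.5872; -56.5872 38.4220]
P' = Q + AᵀP(A−BK) = [96.2408 -47.5872; -47.5872 47.4220]
tr(P') = 143.6628


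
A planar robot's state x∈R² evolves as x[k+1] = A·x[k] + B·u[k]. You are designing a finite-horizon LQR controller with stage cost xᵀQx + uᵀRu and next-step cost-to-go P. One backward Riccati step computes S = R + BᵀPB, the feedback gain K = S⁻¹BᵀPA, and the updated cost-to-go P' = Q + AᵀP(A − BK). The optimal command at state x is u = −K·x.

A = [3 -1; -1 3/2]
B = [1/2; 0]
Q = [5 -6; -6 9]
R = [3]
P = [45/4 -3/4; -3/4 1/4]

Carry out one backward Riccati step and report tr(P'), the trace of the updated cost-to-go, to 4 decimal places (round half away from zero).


BᵀP = [5.6250 -0.3750]
S = R + BᵀPB = [3] + [2.8125] = [5.8125]
BᵀPA = [17.2500 -6.1875]
K = S⁻¹·BᵀPA = [2.9677 -1.0645]
A−BK = [1.5161 -0.4677; -1.0000 1.5000]
AᵀP(A−BK) = [54.8065 -19.8871; -19.8871 7.4758]
P' = Q + AᵀP(A−BK) = [59.8065 -25.8871; -25.8871 16.4758]
tr(P') = 76.2823

76.2823


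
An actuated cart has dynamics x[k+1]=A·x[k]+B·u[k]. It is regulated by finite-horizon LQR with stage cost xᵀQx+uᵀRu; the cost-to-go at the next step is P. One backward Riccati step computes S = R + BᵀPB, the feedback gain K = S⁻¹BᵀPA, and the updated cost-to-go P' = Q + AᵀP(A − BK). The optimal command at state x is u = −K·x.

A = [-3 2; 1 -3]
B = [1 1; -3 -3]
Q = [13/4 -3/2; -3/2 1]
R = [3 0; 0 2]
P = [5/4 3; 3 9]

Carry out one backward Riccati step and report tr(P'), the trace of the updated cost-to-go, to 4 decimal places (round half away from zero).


BᵀP = [-7.7500 -24.0000; -7.7500 -24.0000]
S = R + BᵀPB = [3 0; 0 2] + [64.2500 64.2500; 64.2500 64.2500] = [67.2500 64.2500; 64.2500 66.2500]
BᵀPA = [-0.7500 56.5000; -0.7500 56.5000]
K = S⁻¹·BᵀPA = [-0.0046 0.3453; -0.0069 0.5180]
A−BK = [-2.9885 1.1367; 0.9656 -0.4102]
AᵀP(A−BK) = [2.2414 -0.8526; -0.8526 1.2261]
P' = Q + AᵀP(A−BK) = [5.4914 -2.3526; -2.3526 2.2261]
tr(P') = 7.7175

7.7175


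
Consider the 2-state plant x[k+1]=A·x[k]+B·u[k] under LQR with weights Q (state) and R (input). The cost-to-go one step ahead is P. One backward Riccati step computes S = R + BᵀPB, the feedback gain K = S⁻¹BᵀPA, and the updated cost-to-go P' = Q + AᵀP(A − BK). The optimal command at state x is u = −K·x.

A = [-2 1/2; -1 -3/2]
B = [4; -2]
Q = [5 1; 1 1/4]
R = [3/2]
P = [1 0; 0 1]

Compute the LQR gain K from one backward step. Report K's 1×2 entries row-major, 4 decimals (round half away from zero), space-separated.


BᵀP = [4.0000 -2.0000]
S = R + BᵀPB = [3/2] + [20.0000] = [21.5000]
BᵀPA = [-6.0000 5.0000]
K = S⁻¹·BᵀPA = [-0.2791 0.2326]
A−BK = [-0.8837 -0.4302; -1.5581 -1.0349]
AᵀP(A−BK) = [3.3256 1.8953; 1.8953 1.3372]
P' = Q + AᵀP(A−BK) = [8.3256 2.8953; 2.8953 1.5872]
tr(P') = 9.9128

-0.2791 0.2326


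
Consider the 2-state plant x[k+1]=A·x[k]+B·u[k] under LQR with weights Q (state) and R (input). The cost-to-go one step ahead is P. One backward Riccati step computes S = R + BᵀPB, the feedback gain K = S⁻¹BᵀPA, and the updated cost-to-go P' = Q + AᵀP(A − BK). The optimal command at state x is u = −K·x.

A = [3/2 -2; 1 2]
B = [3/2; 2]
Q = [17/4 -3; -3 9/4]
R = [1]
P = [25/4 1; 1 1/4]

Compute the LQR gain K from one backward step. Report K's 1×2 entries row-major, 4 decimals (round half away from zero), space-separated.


0.8640 -0.8499

BᵀP = [11.3750 2.0000]
S = R + BᵀPB = [1] + [21.0625] = [22.0625]
BᵀPA = [19.0625 -18.7500]
K = S⁻¹·BᵀPA = [0.8640 -0.8499]
A−BK = [0.2040 -0.7252; -0.7280 3.6997]
AᵀP(A−BK) = [0.8421 -1.0496; -1.0496 2.0652]
P' = Q + AᵀP(A−BK) = [5.0921 -4.0496; -4.0496 4.3152]
tr(P') = 9.4072


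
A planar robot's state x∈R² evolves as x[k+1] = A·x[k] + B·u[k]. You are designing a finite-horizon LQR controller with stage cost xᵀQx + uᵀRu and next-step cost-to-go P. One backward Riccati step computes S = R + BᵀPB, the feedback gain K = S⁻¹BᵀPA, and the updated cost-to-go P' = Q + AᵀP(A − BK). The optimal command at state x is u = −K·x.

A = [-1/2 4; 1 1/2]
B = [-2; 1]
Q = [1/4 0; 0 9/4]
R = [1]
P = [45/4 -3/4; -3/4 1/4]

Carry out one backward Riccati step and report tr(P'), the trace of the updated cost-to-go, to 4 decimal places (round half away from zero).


7.4175

BᵀP = [-23.2500 1.7500]
S = R + BᵀPB = [1] + [48.2500] = [49.2500]
BᵀPA = [13.3750 -92.1250]
K = S⁻¹·BᵀPA = [0.2716 -1.8706]
A−BK = [0.0431 0.2589; 0.7284 2.3706]
AᵀP(A−BK) = [0.1802 -0.1688; -0.1688 4.7373]
P' = Q + AᵀP(A−BK) = [0.4302 -0.1688; -0.1688 6.9873]
tr(P') = 7.4175


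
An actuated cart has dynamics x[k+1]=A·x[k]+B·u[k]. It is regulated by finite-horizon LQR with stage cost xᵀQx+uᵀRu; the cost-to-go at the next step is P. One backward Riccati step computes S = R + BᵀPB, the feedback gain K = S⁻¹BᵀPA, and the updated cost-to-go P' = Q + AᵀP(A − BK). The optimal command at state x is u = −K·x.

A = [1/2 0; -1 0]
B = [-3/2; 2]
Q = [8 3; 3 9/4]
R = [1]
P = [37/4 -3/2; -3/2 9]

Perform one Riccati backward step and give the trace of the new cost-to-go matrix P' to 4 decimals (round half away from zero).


BᵀP = [-16.8750 20.2500]
S = R + BᵀPB = [1] + [65.8125] = [66.8125]
BᵀPA = [-28.6875 0.0000]
K = S⁻¹·BᵀPA = [-0.4294 0.0000]
A−BK = [-0.1441 0.0000; -0.1413 0.0000]
AᵀP(A−BK) = [0.4949 0.0000; 0.0000 0.0000]
P' = Q + AᵀP(A−BK) = [8.4949 3.0000; 3.0000 2.2500]
tr(P') = 10.7449

10.7449


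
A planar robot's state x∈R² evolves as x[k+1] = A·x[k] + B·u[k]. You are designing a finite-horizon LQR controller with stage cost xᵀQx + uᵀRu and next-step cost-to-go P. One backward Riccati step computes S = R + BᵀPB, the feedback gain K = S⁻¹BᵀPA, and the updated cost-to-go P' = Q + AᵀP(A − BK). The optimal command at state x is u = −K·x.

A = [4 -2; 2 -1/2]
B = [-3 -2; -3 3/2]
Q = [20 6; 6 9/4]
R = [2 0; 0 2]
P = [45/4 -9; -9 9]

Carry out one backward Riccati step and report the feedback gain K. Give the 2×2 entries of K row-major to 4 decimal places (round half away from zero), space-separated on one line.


-0.8667 0.3488 -0.5715 0.4251

BᵀP = [-6.7500 0.0000; -36.0000 31.5000]
S = R + BᵀPB = [2 0; 0 2] + [20.2500 13.5000; 13.5000 119.2500] = [22.2500 13.5000; 13.5000 121.2500]
BᵀPA = [-27.0000 13.5000; -81.0000 56.2500]
K = S⁻¹·BᵀPA = [-0.8667 0.3488; -0.5715 0.4251]
A−BK = [0.2568 -0.1034; 0.2572 -0.0911]
AᵀP(A−BK) = [2.3041 -1.1502; -1.1502 0.6301]
P' = Q + AᵀP(A−BK) = [22.3041 4.8498; 4.8498 2.8801]
tr(P') = 25.1842


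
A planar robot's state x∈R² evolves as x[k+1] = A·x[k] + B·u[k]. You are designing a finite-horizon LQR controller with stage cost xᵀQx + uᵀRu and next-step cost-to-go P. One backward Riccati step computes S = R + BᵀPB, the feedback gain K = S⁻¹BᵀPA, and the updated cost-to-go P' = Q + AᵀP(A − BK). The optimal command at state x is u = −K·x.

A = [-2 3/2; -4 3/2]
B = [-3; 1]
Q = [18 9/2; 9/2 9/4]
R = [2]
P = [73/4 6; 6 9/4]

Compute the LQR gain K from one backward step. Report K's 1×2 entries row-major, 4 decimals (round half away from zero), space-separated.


1.2113 -0.7302

BᵀP = [-48.7500 -15.7500]
S = R + BᵀPB = [2] + [130.5000] = [132.5000]
BᵀPA = [160.5000 -96.7500]
K = S⁻¹·BᵀPA = [1.2113 -0.7302]
A−BK = [1.6340 -0.6906; -5.2113 2.2302]
AᵀP(A−BK) = [10.5830 -5.0547; -5.0547 2.4792]
P' = Q + AᵀP(A−BK) = [28.5830 -0.5547; -0.5547 4.7292]
tr(P') = 33.3123


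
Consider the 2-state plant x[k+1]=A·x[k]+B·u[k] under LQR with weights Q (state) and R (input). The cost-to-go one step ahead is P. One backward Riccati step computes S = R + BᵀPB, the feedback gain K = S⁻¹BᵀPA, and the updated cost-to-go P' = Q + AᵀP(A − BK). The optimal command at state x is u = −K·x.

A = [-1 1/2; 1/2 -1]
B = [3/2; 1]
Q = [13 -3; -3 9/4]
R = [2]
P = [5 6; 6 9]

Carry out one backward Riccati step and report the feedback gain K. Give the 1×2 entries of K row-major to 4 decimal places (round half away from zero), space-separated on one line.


-0.1118 -0.2795

BᵀP = [13.5000 18.0000]
S = R + BᵀPB = [2] + [38.2500] = [40.2500]
BᵀPA = [-4.5000 -11.2500]
K = S⁻¹·BᵀPA = [-0.1118 -0.2795]
A−BK = [-0.8323 0.9193; 0.6118 -0.7205]
AᵀP(A−BK) = [0.7469 -0.7578; -0.7578 1.1056]
P' = Q + AᵀP(A−BK) = [13.7469 -3.7578; -3.7578 3.3556]
tr(P') = 17.1025


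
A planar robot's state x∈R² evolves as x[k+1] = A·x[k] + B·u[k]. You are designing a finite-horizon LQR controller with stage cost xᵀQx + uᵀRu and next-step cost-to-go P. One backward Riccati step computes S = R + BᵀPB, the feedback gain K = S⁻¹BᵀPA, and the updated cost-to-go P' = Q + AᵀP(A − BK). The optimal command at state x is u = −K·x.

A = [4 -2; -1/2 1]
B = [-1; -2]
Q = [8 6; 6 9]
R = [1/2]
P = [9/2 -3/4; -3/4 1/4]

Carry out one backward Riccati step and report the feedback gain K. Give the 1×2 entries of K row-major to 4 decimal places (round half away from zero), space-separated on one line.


-4.0417 2.0833

BᵀP = [-3.0000 0.2500]
S = R + BᵀPB = [1/2] + [2.5000] = [3.0000]
BᵀPA = [-12.1250 6.2500]
K = S⁻¹·BᵀPA = [-4.0417 2.0833]
A−BK = [-0.0417 0.0833; -8.5833 5.1667]
AᵀP(A−BK) = [26.0573 -14.6146; -14.6146 8.2292]
P' = Q + AᵀP(A−BK) = [34.0573 -8.6146; -8.6146 17.2292]
tr(P') = 51.2865


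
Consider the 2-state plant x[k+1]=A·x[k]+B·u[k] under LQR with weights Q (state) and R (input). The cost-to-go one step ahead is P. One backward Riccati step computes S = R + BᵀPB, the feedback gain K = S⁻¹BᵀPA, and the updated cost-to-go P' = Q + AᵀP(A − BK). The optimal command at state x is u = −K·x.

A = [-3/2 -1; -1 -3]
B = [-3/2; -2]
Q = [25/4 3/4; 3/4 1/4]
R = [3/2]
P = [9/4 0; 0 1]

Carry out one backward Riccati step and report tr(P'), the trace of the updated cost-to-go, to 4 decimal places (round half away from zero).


BᵀP = [-3.3750 -2.0000]
S = R + BᵀPB = [3/2] + [9.0625] = [10.5625]
BᵀPA = [7.0625 9.3750]
K = S⁻¹·BᵀPA = [0.6686 0.8876]
A−BK = [-0.4970 0.3314; 0.3373 -1.2249]
AᵀP(A−BK) = [1.3402 0.1065; 0.1065 2.9290]
P' = Q + AᵀP(A−BK) = [7.5902 0.8565; 0.8565 3.1790]
tr(P') = 10.7692

10.7692


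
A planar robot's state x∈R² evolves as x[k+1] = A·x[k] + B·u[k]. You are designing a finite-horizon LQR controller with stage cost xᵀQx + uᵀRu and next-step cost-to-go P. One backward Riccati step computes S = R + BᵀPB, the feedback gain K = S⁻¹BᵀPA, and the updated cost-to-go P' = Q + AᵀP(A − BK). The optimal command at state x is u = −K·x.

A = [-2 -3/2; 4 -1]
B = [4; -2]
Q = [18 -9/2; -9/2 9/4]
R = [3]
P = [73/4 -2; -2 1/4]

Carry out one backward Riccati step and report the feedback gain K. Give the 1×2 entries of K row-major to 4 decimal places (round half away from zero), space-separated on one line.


-0.5732 -0.3262

BᵀP = [77.0000 -8.5000]
S = R + BᵀPB = [3] + [325.0000] = [328.0000]
BᵀPA = [-188.0000 -107.0000]
K = S⁻¹·BᵀPA = [-0.5732 -0.3262]
A−BK = [0.2927 -0.1951; 2.8537 -1.6524]
AᵀP(A−BK) = [1.2439 0.4207; 0.4207 0.4070]
P' = Q + AᵀP(A−BK) = [19.2439 -4.0793; -4.0793 2.6570]
tr(P') = 21.9009


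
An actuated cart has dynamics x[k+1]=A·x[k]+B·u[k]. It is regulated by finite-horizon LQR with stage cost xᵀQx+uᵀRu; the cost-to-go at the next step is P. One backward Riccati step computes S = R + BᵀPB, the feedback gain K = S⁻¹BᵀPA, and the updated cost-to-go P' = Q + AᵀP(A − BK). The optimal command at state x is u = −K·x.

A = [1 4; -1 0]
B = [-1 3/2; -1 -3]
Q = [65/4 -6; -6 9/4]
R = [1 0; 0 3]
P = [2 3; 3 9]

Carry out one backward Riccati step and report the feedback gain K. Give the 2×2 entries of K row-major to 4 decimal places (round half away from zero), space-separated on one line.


BᵀP = [-5.0000 -12.0000; -6.0000 -22.5000]
S = R + BᵀPB = [1 0; 0 3] + [17.0000 28.5000; 28.5000 58.5000] = [18.0000 28.5000; 28.5000 61.5000]
BᵀPA = [7.0000 -20.0000; 16.5000 -24.0000]
K = S⁻¹·BᵀPA = [-0.1349 -1.8524; 0.3308 0.4682]
A−BK = [0.3690 1.4453; -0.1425 -0.4478]
AᵀP(A−BK) = [0.4860 1.2417; 1.2417 6.1883]
P' = Q + AᵀP(A−BK) = [16.7360 -4.7583; -4.7583 8.4383]
tr(P') = 25.1743

-0.1349 -1.8524 0.3308 0.4682


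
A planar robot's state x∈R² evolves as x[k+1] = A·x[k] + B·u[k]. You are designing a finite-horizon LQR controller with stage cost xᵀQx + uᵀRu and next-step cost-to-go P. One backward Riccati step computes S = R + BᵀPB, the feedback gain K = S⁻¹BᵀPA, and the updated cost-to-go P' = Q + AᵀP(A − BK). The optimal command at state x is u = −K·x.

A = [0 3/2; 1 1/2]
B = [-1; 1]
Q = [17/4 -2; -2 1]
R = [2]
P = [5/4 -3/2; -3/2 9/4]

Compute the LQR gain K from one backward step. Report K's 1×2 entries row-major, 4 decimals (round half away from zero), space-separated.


BᵀP = [-2.7500 3.7500]
S = R + BᵀPB = [2] + [6.5000] = [8.5000]
BᵀPA = [3.7500 -2.2500]
K = S⁻¹·BᵀPA = [0.4412 -0.2647]
A−BK = [0.4412 1.2353; 0.5588 0.7647]
AᵀP(A−BK) = [0.5956 -0.1324; -0.1324 0.5294]
P' = Q + AᵀP(A−BK) = [4.8456 -2.1324; -2.1324 1.5294]
tr(P') = 6.3750

0.4412 -0.2647


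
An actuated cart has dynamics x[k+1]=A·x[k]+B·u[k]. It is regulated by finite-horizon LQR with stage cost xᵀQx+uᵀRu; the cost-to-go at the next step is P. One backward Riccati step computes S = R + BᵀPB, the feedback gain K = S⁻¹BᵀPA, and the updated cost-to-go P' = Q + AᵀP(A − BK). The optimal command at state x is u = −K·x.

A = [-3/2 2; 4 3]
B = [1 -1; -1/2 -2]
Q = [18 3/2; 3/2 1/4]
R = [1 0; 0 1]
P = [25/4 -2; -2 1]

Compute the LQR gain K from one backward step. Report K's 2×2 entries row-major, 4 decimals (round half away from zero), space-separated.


BᵀP = [7.2500 -2.5000; -2.2500 0.0000]
S = R + BᵀPB = [1 0; 0 1] + [8.5000 -2.2500; -2.2500 2.2500] = [9.5000 -2.2500; -2.2500 3.2500]
BᵀPA = [-20.8750 7.0000; 3.3750 -4.5000]
K = S⁻¹·BᵀPA = [-2.3341 0.4891; -0.5775 -1.0460]
A−BK = [0.2567 0.4649; 1.6780 1.1525]
AᵀP(A−BK) = [7.2863 -0.0097; -0.0097 1.8692]
P' = Q + AᵀP(A−BK) = [25.2863 1.4903; 1.4903 2.1192]
tr(P') = 27.4056

-2.3341 0.4891 -0.5775 -1.0460


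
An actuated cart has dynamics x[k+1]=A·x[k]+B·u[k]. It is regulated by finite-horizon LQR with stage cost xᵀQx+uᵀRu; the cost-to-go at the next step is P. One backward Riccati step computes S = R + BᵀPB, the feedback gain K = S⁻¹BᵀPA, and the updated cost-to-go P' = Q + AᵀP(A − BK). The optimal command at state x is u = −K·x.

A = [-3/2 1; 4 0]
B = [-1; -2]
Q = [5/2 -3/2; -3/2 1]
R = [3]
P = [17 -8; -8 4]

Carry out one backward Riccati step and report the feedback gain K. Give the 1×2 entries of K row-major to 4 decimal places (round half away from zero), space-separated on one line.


0.3750 -0.2500

BᵀP = [-1.0000 0.0000]
S = R + BᵀPB = [3] + [1.0000] = [4.0000]
BᵀPA = [1.5000 -1.0000]
K = S⁻¹·BᵀPA = [0.3750 -0.2500]
A−BK = [-1.1250 0.7500; 4.7500 -0.5000]
AᵀP(A−BK) = [197.6875 -57.1250; -57.1250 16.7500]
P' = Q + AᵀP(A−BK) = [200.1875 -58.6250; -58.6250 17.7500]
tr(P') = 217.9375


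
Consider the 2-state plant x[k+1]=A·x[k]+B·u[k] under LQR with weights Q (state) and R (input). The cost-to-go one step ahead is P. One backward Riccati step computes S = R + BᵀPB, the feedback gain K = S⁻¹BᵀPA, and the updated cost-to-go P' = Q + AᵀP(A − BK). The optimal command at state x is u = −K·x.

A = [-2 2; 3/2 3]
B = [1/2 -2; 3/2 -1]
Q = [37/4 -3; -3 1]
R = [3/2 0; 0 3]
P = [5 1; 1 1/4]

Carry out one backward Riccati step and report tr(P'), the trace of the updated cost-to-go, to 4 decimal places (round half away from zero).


14.9711

BᵀP = [4.0000 0.8750; -11.0000 -2.2500]
S = R + BᵀPB = [3/2 0; 0 3] + [3.3125 -8.8750; -8.8750 24.2500] = [4.8125 -8.8750; -8.8750 27.2500]
BᵀPA = [-6.6875 10.6250; 18.6250 -28.7500]
K = S⁻¹·BᵀPA = [-0.3234 0.6563; 0.5782 -0.8413]
A−BK = [-0.6820 -0.0107; 2.5632 1.1742]
AᵀP(A−BK) = [1.6316 -1.8168; -1.8168 3.0895]
P' = Q + AᵀP(A−BK) = [10.8816 -4.8168; -4.8168 4.0895]
tr(P') = 14.9711


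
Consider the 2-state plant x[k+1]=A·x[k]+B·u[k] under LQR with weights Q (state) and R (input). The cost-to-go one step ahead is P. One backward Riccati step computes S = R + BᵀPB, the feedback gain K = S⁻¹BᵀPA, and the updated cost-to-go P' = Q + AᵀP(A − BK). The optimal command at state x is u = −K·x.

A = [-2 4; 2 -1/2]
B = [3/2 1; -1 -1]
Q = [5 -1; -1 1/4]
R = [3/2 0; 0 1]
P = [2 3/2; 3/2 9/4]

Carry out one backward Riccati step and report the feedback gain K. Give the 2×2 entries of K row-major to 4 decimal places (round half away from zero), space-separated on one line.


BᵀP = [1.5000 0.0000; 0.5000 -0.7500]
S = R + BᵀPB = [3/2 0; 0 1] + [2.2500 1.5000; 1.5000 1.2500] = [3.7500 1.5000; 1.5000 2.2500]
BᵀPA = [-3.0000 6.0000; -2.5000 2.3750]
K = S⁻¹·BᵀPA = [-0.4848 1.6061; -0.7879 -0.0152]
A−BK = [-0.4848 1.6061; 0.7273 1.0909]
AᵀP(A−BK) = [1.5758 0.0303; 0.0303 16.9621]
P' = Q + AᵀP(A−BK) = [6.5758 -0.9697; -0.9697 17.2121]
tr(P') = 23.7879

-0.4848 1.6061 -0.7879 -0.0152


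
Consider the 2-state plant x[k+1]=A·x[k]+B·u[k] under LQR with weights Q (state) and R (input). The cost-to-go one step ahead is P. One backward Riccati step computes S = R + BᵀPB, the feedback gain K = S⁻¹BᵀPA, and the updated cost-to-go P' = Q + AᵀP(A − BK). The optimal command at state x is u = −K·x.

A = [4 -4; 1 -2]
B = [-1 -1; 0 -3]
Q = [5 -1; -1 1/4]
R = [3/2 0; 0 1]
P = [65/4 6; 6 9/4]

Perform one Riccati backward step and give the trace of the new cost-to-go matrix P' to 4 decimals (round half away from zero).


BᵀP = [-16.2500 -6.0000; -34.2500 -12.7500]
S = R + BᵀPB = [3/2 0; 0 1] + [16.2500 34.2500; 34.2500 72.5000] = [17.7500 34.2500; 34.2500 73.5000]
BᵀPA = [-71.0000 77.0000; -149.7500 162.5000]
K = S⁻¹·BᵀPA = [-0.6808 0.7135; -1.7202 1.8784]
A−BK = [1.5990 -1.4081; -4.1606 3.6352]
AᵀP(A−BK) = [4.3176 -4.5506; -4.5506 4.8200]
P' = Q + AᵀP(A−BK) = [9.3176 -5.5506; -5.5506 5.0700]
tr(P') = 14.3875

14.3875


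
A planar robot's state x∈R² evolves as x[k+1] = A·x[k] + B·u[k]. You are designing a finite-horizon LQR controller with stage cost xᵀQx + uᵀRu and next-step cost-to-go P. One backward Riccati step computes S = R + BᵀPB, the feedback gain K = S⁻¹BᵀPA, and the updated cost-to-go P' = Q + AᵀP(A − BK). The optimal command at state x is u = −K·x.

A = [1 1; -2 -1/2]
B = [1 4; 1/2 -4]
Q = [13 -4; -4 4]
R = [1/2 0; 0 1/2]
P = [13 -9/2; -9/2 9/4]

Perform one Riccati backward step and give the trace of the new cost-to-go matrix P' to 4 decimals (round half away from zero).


BᵀP = [10.7500 -3.3750; 70.0000 -27.0000]
S = R + BᵀPB = [1/2 0; 0 1/2] + [9.0625 56.5000; 56.5000 388.0000] = [9.5625 56.5000; 56.5000 388.5000]
BᵀPA = [17.5000 12.4375; 124.0000 83.5000]
K = S⁻¹·BᵀPA = [-0.3964 0.2185; 0.3768 0.1832]
A−BK = [-0.1109 0.0489; -0.2945 0.1234]
AᵀP(A−BK) = [0.2107 -0.0347; -0.0347 0.0517]
P' = Q + AᵀP(A−BK) = [13.2107 -4.0347; -4.0347 4.0517]
tr(P') = 17.2623

17.2623


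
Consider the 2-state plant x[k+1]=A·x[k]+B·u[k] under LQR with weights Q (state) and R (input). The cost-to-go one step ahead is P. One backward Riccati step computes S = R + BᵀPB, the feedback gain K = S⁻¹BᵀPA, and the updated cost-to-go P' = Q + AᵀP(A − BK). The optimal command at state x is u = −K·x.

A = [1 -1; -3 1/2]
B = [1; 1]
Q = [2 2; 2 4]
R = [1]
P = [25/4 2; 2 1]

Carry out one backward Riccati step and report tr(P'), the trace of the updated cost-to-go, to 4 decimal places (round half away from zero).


BᵀP = [8.2500 3.0000]
S = R + BᵀPB = [1] + [11.2500] = [12.2500]
BᵀPA = [-0.7500 -6.7500]
K = S⁻¹·BᵀPA = [-0.0612 -0.5510]
A−BK = [1.0612 -0.4490; -2.9388 1.0510]
AᵀP(A−BK) = [3.2041 -1.1633; -1.1633 0.7806]
P' = Q + AᵀP(A−BK) = [5.2041 0.8367; 0.8367 4.7806]
tr(P') = 9.9847

9.9847


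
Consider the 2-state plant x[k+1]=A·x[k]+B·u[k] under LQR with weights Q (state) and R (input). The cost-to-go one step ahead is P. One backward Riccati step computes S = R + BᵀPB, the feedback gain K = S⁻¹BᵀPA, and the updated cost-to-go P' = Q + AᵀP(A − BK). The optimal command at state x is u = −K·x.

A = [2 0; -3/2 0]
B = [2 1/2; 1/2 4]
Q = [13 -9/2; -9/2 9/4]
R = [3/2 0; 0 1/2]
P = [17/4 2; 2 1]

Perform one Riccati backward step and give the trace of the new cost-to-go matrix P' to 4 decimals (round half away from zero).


15.8150

BᵀP = [9.5000 4.5000; 10.1250 5.0000]
S = R + BᵀPB = [3/2 0; 0 1/2] + [21.2500 22.7500; 22.7500 25.0625] = [22.7500 22.7500; 22.7500 25.5625]
BᵀPA = [12.2500 0.0000; 12.7500 0.0000]
K = S⁻¹·BᵀPA = [0.3607 0.0000; 0.1778 0.0000]
A−BK = [1.1897 0.0000; -2.3915 0.0000]
AᵀP(A−BK) = [0.5650 0.0000; 0.0000 0.0000]
P' = Q + AᵀP(A−BK) = [13.5650 -4.5000; -4.5000 2.2500]
tr(P') = 15.8150


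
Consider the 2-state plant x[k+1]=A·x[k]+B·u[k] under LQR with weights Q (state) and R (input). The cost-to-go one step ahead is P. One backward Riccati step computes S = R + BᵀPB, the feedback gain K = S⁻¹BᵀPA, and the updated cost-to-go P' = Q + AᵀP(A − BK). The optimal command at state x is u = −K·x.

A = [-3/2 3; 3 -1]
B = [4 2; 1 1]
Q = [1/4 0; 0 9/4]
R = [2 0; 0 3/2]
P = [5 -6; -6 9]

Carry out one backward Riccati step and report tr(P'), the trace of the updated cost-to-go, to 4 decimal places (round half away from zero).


50.4016

BᵀP = [14.0000 -15.0000; 4.0000 -3.0000]
S = R + BᵀPB = [2 0; 0 3/2] + [41.0000 13.0000; 13.0000 5.0000] = [43.0000 13.0000; 13.0000 6.5000]
BᵀPA = [-66.0000 57.0000; -15.0000 15.0000]
K = S⁻¹·BᵀPA = [-2.1176 1.5882; 1.9276 -0.8688]
A−BK = [3.1154 -1.6154; 3.1900 -1.7195]
AᵀP(A−BK) = [35.3993 -20.7081; -20.7081 12.5023]
P' = Q + AᵀP(A−BK) = [35.6493 -20.7081; -20.7081 14.7523]
tr(P') = 50.4016


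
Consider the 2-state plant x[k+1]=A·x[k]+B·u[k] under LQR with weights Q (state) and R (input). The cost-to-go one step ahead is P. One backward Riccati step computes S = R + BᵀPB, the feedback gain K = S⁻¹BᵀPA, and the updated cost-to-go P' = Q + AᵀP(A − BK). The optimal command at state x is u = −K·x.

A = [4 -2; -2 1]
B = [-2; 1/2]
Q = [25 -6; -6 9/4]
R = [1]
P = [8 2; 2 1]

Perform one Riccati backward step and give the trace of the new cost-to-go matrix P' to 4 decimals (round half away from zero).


BᵀP = [-15.0000 -3.5000]
S = R + BᵀPB = [1] + [28.2500] = [29.2500]
BᵀPA = [-53.0000 26.5000]
K = S⁻¹·BᵀPA = [-1.8120 0.9060]
A−BK = [0.3761 -0.1880; -1.0940 0.5470]
AᵀP(A−BK) = [3.9658 -1.9829; -1.9829 0.9915]
P' = Q + AᵀP(A−BK) = [28.9658 -7.9829; -7.9829 3.2415]
tr(P') = 32.2073

32.2073


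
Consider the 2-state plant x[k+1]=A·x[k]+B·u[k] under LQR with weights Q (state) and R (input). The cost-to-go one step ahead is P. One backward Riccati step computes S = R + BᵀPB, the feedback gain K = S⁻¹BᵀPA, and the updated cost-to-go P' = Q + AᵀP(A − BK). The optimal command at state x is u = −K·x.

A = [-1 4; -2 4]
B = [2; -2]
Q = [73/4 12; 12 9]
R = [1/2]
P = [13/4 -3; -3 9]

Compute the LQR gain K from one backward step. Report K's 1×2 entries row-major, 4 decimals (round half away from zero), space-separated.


BᵀP = [12.5000 -24.0000]
S = R + BᵀPB = [1/2] + [73.0000] = [73.5000]
BᵀPA = [35.5000 -46.0000]
K = S⁻¹·BᵀPA = [0.4830 -0.6259]
A−BK = [-1.9660 5.2517; -1.0340 2.7483]
AᵀP(A−BK) = [10.1037 -26.7823; -26.7823 71.2109]
P' = Q + AᵀP(A−BK) = [28.3537 -14.7823; -14.7823 80.2109]
tr(P') = 108.5646

0.4830 -0.6259


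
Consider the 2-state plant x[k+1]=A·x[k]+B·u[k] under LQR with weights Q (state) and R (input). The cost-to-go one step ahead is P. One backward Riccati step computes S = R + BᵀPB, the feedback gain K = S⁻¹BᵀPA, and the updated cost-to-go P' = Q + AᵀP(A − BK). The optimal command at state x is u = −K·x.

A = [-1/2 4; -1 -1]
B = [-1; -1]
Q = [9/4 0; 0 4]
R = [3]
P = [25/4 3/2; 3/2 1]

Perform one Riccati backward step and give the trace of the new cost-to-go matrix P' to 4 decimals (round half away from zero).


BᵀP = [-7.7500 -2.5000]
S = R + BᵀPB = [3] + [10.2500] = [13.2500]
BᵀPA = [6.3750 -28.5000]
K = S⁻¹·BᵀPA = [0.4811 -2.1509]
A−BK = [-0.0189 1.8491; -0.5189 -3.1509]
AᵀP(A−BK) = [0.9953 -3.0377; -3.0377 27.6981]
P' = Q + AᵀP(A−BK) = [3.2453 -3.0377; -3.0377 31.6981]
tr(P') = 34.9434

34.9434


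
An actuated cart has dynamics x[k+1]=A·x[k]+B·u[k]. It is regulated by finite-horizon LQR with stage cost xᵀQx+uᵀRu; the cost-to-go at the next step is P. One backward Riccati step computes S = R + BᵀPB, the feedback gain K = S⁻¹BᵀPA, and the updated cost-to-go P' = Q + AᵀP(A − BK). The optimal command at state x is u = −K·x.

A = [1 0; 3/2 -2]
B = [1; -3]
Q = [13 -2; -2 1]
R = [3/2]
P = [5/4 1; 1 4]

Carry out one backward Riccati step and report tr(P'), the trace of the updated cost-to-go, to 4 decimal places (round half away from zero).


BᵀP = [-1.7500 -11.0000]
S = R + BᵀPB = [3/2] + [31.2500] = [32.7500]
BᵀPA = [-18.2500 22.0000]
K = S⁻¹·BᵀPA = [-0.5573 0.6718]
A−BK = [1.5573 -0.6718; -0.1718 0.0153]
AᵀP(A−BK) = [3.0802 -1.7405; -1.7405 1.2214]
P' = Q + AᵀP(A−BK) = [16.0802 -3.7405; -3.7405 2.2214]
tr(P') = 18.3015

18.3015


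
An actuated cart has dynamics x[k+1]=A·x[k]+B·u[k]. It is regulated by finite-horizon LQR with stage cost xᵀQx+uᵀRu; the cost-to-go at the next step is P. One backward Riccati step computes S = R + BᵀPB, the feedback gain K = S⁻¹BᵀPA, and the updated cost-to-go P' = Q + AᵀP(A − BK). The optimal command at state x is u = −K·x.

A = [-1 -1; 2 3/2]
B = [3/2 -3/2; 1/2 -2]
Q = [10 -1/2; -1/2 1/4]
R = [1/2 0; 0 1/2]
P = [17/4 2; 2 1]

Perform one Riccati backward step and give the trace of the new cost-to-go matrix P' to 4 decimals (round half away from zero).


10.6387

BᵀP = [7.3750 3.5000; -10.3750 -5.0000]
S = R + BᵀPB = [1/2 0; 0 1/2] + [12.8125 -18.0625; -18.0625 25.5625] = [13.3125 -18.0625; -18.0625 26.0625]
BᵀPA = [-0.3750 -2.1250; 0.3750 2.8750]
K = S⁻¹·BᵀPA = [-0.1449 -0.1668; -0.0860 -0.0053]
A−BK = [-0.9117 -0.7577; 1.9004 1.5728]
AᵀP(A−BK) = [0.2279 0.1894; 0.1894 0.1608]
P' = Q + AᵀP(A−BK) = [10.2279 -0.3106; -0.3106 0.4108]
tr(P') = 10.6387


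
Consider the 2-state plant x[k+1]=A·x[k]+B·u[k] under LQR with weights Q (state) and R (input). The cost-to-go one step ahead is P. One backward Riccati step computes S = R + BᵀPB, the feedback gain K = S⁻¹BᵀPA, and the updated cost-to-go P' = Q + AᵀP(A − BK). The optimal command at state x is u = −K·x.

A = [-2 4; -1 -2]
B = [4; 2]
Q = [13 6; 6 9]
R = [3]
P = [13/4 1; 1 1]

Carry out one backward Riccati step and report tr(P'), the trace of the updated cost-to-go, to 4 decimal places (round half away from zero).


32.0000

BᵀP = [15.0000 6.0000]
S = R + BᵀPB = [3] + [72.0000] = [75.0000]
BᵀPA = [-36.0000 48.0000]
K = S⁻¹·BᵀPA = [-0.4800 0.6400]
A−BK = [-0.0800 1.4400; -0.0400 -3.2800]
AᵀP(A−BK) = [0.7200 -0.9600; -0.9600 9.2800]
P' = Q + AᵀP(A−BK) = [13.7200 5.0400; 5.0400 18.2800]
tr(P') = 32.0000


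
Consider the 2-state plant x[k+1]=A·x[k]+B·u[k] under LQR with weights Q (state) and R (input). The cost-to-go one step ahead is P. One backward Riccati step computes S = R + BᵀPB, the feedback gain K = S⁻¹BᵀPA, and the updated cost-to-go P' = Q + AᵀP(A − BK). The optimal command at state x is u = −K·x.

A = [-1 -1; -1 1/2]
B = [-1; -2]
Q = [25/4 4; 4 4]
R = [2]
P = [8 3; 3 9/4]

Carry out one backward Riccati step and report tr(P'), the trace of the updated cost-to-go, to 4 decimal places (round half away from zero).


13.7621

BᵀP = [-14.0000 -7.5000]
S = R + BᵀPB = [2] + [29.0000] = [31.0000]
BᵀPA = [21.5000 10.2500]
K = S⁻¹·BᵀPA = [0.6935 0.3306]
A−BK = [-0.3065 -0.6694; 0.3871 1.1613]
AᵀP(A−BK) = [1.3387 1.2661; 1.2661 2.1734]
P' = Q + AᵀP(A−BK) = [7.5887 5.2661; 5.2661 6.1734]
tr(P') = 13.7621


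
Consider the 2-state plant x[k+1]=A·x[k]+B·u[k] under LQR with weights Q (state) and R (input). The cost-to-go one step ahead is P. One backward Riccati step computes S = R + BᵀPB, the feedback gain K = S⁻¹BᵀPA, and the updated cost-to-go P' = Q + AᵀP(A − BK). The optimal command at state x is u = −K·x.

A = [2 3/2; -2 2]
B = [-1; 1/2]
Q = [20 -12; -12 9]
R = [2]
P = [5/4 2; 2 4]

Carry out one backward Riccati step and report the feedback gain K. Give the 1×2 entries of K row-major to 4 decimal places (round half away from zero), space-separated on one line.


BᵀP = [-0.2500 0.0000]
S = R + BᵀPB = [2] + [0.2500] = [2.2500]
BᵀPA = [-0.5000 -0.3750]
K = S⁻¹·BᵀPA = [-0.2222 -0.1667]
A−BK = [1.7778 1.3333; -1.8889 2.0833]
AᵀP(A−BK) = [4.8889 -10.3333; -10.3333 30.7500]
P' = Q + AᵀP(A−BK) = [24.8889 -22.3333; -22.3333 39.7500]
tr(P') = 64.6389

-0.2222 -0.1667


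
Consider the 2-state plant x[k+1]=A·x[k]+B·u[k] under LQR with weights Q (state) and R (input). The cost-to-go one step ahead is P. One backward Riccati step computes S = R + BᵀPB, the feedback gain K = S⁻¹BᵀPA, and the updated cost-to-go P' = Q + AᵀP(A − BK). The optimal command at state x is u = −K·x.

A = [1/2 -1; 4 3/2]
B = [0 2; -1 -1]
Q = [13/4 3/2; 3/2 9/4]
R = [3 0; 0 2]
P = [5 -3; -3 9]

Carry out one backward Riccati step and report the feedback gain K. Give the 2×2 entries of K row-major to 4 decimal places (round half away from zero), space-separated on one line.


-2.3402 -0.6082 -0.4278 -0.6134

BᵀP = [3.0000 -9.0000; 13.0000 -15.0000]
S = R + BᵀPB = [3 0; 0 2] + [9.0000 15.0000; 15.0000 41.0000] = [12.0000 15.0000; 15.0000 43.0000]
BᵀPA = [-34.5000 -16.5000; -53.5000 -35.5000]
K = S⁻¹·BᵀPA = [-2.3402 -0.6082; -0.4278 -0.6134]
A−BK = [1.3557 0.2268; 1.2320 0.2784]
AᵀP(A−BK) = [29.6237 7.4485; 7.4485 2.4381]
P' = Q + AᵀP(A−BK) = [32.8737 8.9485; 8.9485 4.6881]
tr(P') = 37.5619


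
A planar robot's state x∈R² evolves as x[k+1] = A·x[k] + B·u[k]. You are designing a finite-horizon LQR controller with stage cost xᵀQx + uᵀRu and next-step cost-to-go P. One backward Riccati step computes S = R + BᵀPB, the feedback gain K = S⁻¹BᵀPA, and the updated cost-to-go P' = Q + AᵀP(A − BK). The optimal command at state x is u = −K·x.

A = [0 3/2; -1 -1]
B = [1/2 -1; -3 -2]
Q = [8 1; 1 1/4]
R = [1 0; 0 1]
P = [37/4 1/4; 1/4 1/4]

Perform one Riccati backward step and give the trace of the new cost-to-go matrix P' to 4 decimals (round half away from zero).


BᵀP = [3.8750 -0.6250; -9.7500 -0.7500]
S = R + BᵀPB = [1 0; 0 1] + [3.8125 -2.6250; -2.6250 11.2500] = [4.8125 -2.6250; -2.6250 12.2500]
BᵀPA = [0.6250 6.4375; 0.7500 -13.8750]
K = S⁻¹·BᵀPA = [0.1849 0.8151; 0.1008 -0.9580]
A−BK = [0.0084 0.1345; -0.2437 -0.4706]
AᵀP(A−BK) = [0.0588 0.0840; 0.0840 1.7731]
P' = Q + AᵀP(A−BK) = [8.0588 1.0840; 1.0840 2.0231]
tr(P') = 10.0819

10.0819


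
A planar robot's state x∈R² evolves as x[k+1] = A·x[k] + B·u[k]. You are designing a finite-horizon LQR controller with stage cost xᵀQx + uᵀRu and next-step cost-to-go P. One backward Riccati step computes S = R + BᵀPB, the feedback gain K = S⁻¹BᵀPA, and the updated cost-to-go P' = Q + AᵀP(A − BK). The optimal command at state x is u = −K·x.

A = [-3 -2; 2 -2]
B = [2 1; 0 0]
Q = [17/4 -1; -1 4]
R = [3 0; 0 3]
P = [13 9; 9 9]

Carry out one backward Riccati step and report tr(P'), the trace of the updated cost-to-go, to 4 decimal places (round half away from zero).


BᵀP = [26.0000 18.0000; 13.0000 9.0000]
S = R + BᵀPB = [3 0; 0 3] + [52.0000 26.0000; 26.0000 13.0000] = [55.0000 26.0000; 26.0000 16.0000]
BᵀPA = [-42.0000 -88.0000; -21.0000 -44.0000]
K = S⁻¹·BᵀPA = [-0.6176 -1.2941; -0.3088 -0.6471]
A−BK = [-1.4559 1.2353; 2.0000 -2.0000]
AᵀP(A−BK) = [12.5735 -7.9412; -7.9412 17.6471]
P' = Q + AᵀP(A−BK) = [16.8235 -8.9412; -8.9412 21.6471]
tr(P') = 38.4706

38.4706


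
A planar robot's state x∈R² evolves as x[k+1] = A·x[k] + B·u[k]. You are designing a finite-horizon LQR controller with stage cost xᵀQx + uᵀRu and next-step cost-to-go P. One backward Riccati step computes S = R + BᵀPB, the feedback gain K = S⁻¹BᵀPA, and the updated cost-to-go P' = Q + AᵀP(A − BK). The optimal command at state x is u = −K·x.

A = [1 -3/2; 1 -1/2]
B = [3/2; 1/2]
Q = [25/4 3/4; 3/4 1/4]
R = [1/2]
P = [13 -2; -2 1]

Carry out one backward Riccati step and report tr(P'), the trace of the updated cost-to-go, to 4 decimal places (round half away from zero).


BᵀP = [18.5000 -2.5000]
S = R + BᵀPB = [1/2] + [26.5000] = [27.0000]
BᵀPA = [16.0000 -26.5000]
K = S⁻¹·BᵀPA = [0.5926 -0.9815]
A−BK = [0.1111 -0.0278; 0.7037 -0.0093]
AᵀP(A−BK) = [0.5185 -0.2963; -0.2963 0.4907]
P' = Q + AᵀP(A−BK) = [6.7685 0.4537; 0.4537 0.7407]
tr(P') = 7.5093

7.5093


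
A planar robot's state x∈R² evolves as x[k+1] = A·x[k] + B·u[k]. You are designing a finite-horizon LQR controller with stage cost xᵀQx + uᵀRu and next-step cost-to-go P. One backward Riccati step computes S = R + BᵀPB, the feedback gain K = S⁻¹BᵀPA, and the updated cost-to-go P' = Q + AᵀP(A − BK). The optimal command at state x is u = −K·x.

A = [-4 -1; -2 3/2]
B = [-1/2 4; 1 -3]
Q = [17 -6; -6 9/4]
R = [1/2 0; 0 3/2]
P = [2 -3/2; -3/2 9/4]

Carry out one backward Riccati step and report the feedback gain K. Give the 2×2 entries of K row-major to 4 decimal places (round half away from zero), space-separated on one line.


-1.6306 0.4191 -0.6182 -0.2636

BᵀP = [-2.5000 3.0000; 12.5000 -12.7500]
S = R + BᵀPB = [1/2 0; 0 3/2] + [4.2500 -19.0000; -19.0000 88.2500] = [4.7500 -19.0000; -19.0000 89.7500]
BᵀPA = [4.0000 7.0000; -24.5000 -31.6250]
K = S⁻¹·BᵀPA = [-1.6306 0.4191; -0.6182 -0.2636]
A−BK = [-2.3426 0.2641; -2.2239 0.2900]
AᵀP(A−BK) = [8.3770 -0.8856; -0.8856 0.2910]
P' = Q + AᵀP(A−BK) = [25.3770 -6.8856; -6.8856 2.5410]
tr(P') = 27.9181


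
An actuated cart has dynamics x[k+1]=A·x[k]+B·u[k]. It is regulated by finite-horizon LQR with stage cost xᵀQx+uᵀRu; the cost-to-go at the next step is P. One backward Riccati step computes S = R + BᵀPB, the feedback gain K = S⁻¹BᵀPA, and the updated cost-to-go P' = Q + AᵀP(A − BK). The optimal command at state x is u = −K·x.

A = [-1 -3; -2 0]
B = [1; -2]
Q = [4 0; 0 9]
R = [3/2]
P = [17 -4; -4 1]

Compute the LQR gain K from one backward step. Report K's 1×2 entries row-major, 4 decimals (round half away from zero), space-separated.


BᵀP = [25.0000 -6.0000]
S = R + BᵀPB = [3/2] + [37.0000] = [38.5000]
BᵀPA = [-13.0000 -75.0000]
K = S⁻¹·BᵀPA = [-0.3377 -1.9481]
A−BK = [-0.6623 -1.0519; -2.6753 -3.8961]
AᵀP(A−BK) = [0.6104 1.6753; 1.6753 6.8961]
P' = Q + AᵀP(A−BK) = [4.6104 1.6753; 1.6753 15.8961]
tr(P') = 20.5065

-0.3377 -1.9481


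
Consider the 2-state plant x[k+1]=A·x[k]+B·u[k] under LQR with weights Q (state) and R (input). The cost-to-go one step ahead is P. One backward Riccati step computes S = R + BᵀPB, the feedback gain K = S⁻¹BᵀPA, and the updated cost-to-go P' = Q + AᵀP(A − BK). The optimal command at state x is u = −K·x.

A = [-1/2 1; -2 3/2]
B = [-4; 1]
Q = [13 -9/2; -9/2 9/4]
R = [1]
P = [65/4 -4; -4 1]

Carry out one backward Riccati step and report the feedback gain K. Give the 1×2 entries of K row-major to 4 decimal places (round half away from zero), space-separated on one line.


BᵀP = [-69.0000 17.0000]
S = R + BᵀPB = [1] + [293.0000] = [294.0000]
BᵀPA = [0.5000 -43.5000]
K = S⁻¹·BᵀPA = [0.0017 -0.1480]
A−BK = [-0.4932 0.4082; -2.0017 1.6480]
AᵀP(A−BK) = [0.0616 -0.0510; -0.0510 0.0638]
P' = Q + AᵀP(A−BK) = [13.0616 -4.5510; -4.5510 2.3138]
tr(P') = 15.3754

0.0017 -0.1480


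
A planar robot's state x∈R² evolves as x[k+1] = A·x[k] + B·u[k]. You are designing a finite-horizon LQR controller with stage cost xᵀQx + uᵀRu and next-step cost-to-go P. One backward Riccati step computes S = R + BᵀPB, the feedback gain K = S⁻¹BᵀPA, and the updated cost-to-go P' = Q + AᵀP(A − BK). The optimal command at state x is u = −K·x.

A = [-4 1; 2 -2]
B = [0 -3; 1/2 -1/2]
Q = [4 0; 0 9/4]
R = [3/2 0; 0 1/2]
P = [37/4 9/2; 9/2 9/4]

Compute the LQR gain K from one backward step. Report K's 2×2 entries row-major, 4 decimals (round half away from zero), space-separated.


BᵀP = [2.2500 1.1250; -30.0000 -14.6250]
S = R + BᵀPB = [3/2 0; 0 1/2] + [0.5625 -7.3125; -7.3125 97.3125] = [2.0625 -7.3125; -7.3125 97.8125]
BᵀPA = [-6.7500 0.0000; 90.7500 -0.7500]
K = S⁻¹·BᵀPA = [0.0228 -0.0370; 0.9295 -0.0104]
A−BK = [-1.2115 0.9687; 2.4534 -1.9867]
AᵀP(A−BK) = [0.8018 -0.3029; -0.3029 0.2422]
P' = Q + AᵀP(A−BK) = [4.8018 -0.3029; -0.3029 2.4922]
tr(P') = 7.2939

0.0228 -0.0370 0.9295 -0.0104
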